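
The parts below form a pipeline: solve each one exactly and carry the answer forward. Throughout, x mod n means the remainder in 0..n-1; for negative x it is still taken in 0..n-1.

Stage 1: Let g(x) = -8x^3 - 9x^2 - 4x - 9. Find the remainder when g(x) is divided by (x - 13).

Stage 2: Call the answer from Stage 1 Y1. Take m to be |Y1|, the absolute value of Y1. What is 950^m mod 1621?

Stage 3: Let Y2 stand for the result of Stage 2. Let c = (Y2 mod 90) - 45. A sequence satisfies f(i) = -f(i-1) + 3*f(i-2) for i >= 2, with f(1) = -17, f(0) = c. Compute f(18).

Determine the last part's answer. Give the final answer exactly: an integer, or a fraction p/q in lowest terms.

39591020

Stage 1: remainder = value at the root: -8*(13)^3 - 9*(13)^2 - 4*(13)^1 - 9 = (-17576) + (-1521) + (-52) + (-9) = -19158; answer -19158
Stage 2: Y1 = -19158; m = 19158; squarings mod 1621: 950^1=950, 950^2=1224, 950^4=372, 950^8=599, 950^16=560, 950^32=747, 950^64=385, 950^128=714, 950^256=802, 950^512=1288, 950^1024=661, 950^2048=872, 950^4096=135, 950^8192=394, 950^16384=1241; 950^19158 = 950^2 * 950^4 * 950^16 * 950^64 * 950^128 * 950^512 * 950^2048 * 950^16384 = 65 (mod 1621); answer 65
Stage 3: Y2 = 65; c = 20; f(2) = -1*(-17) + 3*(20) = 77; iterating: f(2)=77, f(3)=-128, f(4)=359, f(5)=-743, f(6)=1820, f(7)=-4049, f(8)=9509, f(9)=-21656, f(10)=50183, f(11)=-115151, f(12)=265700, f(13)=-611153, f(14)=1408253, f(15)=-3241712, f(16)=7466471, f(17)=-17191607, f(18)=39591020; answer 39591020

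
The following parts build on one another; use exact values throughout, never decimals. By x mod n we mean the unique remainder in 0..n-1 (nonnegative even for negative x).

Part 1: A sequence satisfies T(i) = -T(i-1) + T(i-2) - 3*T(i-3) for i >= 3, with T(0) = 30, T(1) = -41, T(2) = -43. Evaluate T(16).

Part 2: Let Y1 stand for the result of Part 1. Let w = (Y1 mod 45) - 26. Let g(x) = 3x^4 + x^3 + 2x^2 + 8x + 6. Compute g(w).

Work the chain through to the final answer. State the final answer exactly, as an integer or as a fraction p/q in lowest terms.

Part 1: T(3) = -1*(-43) + 1*(-41) - 3*(30) = -88; iterating: T(3)=-88, T(4)=168, T(5)=-127, T(6)=559, T(7)=-1190, T(8)=2130, T(9)=-4997, T(10)=10697, T(11)=-22084, T(12)=47772, T(13)=-101947, T(14)=215971, T(15)=-461234, T(16)=983046; answer 983046
Part 2: Y1 = 983046; w = -5; 3*(-5)^4 + 1*(-5)^3 + 2*(-5)^2 + 8*(-5)^1 + 6 = (1875) + (-125) + (50) + (-40) + (6) = 1766; answer 1766

1766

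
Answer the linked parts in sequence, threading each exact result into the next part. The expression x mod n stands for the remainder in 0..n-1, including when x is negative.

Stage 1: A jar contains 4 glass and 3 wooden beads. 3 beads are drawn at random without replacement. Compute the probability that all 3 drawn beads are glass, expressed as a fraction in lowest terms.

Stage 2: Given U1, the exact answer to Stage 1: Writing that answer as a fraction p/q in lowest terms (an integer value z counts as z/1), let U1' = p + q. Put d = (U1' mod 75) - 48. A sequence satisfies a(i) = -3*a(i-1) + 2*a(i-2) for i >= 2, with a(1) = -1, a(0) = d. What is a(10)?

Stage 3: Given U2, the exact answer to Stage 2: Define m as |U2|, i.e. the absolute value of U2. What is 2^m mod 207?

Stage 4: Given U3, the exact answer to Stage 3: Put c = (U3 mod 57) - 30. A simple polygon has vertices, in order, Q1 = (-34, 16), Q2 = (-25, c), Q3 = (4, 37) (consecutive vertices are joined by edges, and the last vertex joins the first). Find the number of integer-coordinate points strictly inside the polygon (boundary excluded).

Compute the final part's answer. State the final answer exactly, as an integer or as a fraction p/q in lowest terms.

873

Stage 1: total draws C(7,3) = 35; favorable C(4,3) = 4; P = 4/35; answer 4/35
Stage 2: U1 = 4/35; threaded value p + q = 39; d = -9; a(2) = -3*(-1) + 2*(-9) = -15; iterating: a(2)=-15, a(3)=43, a(4)=-159, a(5)=563, a(6)=-2007, a(7)=7147, a(8)=-25455, a(9)=90659, a(10)=-322887; answer -322887
Stage 3: U2 = -322887; m = 322887; squarings mod 207: 2^1=2, 2^2=4, 2^4=16, 2^8=49, 2^16=124, 2^32=58, 2^64=52, 2^128=13, 2^256=169, 2^512=202, 2^1024=25, 2^2048=4, 2^4096=16, 2^8192=49, 2^16384=124, 2^32768=58, 2^65536=52, 2^131072=13, 2^262144=169; 2^322887 = 2^1 * 2^2 * 2^4 * 2^64 * 2^256 * 2^1024 * 2^2048 * 2^8192 * 2^16384 * 2^32768 * 2^262144 = 62 (mod 207); answer 62
Stage 4: U3 = 62; c = -25; cross terms: (-34*-25 - -25*16)=1250, (-25*37 - 4*-25)=-825, (4*16 - -34*37)=1322; twice the area = |1747| = 1747; area = 1747/2; boundary points = 1 + 1 + 1 = 3; strictly interior points = area - boundary/2 + 1 = 873; answer 873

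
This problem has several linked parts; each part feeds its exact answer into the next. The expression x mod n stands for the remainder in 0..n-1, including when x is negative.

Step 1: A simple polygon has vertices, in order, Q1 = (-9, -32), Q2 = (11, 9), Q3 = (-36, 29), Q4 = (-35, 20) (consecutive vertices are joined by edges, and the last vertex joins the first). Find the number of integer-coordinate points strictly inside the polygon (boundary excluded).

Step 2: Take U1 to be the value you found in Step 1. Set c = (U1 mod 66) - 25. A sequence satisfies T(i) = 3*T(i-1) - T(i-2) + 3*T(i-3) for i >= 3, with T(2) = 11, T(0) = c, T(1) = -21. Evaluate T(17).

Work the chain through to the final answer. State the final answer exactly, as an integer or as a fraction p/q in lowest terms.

Step 1: cross terms: (-9*9 - 11*-32)=271, (11*29 - -36*9)=643, (-36*20 - -35*29)=295, (-35*-32 - -9*20)=1300; twice the area = |2509| = 2509; area = 2509/2; boundary points = 1 + 1 + 1 + 26 = 29; strictly interior points = area - boundary/2 + 1 = 1241; answer 1241
Step 2: U1 = 1241; c = 28; T(3) = 3*(11) - 1*(-21) + 3*(28) = 138; iterating: T(3)=138, T(4)=340, T(5)=915, T(6)=2819, T(7)=8562, T(8)=25612, T(9)=76731, T(10)=230267, T(11)=690906, T(12)=2072644, T(13)=6217827, T(14)=18653555, T(15)=55960770, T(16)=167882236, T(17)=503646603; answer 503646603

503646603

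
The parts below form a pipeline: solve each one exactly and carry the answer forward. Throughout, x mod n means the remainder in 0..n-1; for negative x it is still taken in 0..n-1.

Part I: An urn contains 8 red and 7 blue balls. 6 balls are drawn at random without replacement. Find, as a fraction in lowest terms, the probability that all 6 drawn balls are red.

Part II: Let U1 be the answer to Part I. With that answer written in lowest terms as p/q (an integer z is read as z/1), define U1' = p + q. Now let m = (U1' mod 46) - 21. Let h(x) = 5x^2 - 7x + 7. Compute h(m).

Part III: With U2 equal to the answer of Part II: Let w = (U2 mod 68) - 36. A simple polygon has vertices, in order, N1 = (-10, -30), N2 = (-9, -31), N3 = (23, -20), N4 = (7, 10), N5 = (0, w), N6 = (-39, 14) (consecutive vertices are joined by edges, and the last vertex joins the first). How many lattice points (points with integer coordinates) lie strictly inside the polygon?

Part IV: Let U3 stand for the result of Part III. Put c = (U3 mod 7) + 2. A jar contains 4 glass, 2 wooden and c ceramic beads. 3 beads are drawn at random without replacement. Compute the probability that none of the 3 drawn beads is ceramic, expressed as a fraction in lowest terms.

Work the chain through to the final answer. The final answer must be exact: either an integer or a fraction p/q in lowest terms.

10/143

Part I: total draws C(15,6) = 5005; favorable C(8,6) = 28; P = 4/715; answer 4/715
Part II: U1 = 4/715; threaded value p + q = 719; m = 8; 5*(8)^2 - 7*(8)^1 + 7 = (320) + (-56) + (7) = 271; answer 271
Part III: U2 = 271; w = 31; cross terms: (-10*-31 - -9*-30)=40, (-9*-20 - 23*-31)=893, (23*10 - 7*-20)=370, (7*31 - 0*10)=217, (0*14 - -39*31)=1209, (-39*-30 - -10*14)=1310; twice the area = |4039| = 4039; area = 4039/2; boundary points = 1 + 1 + 2 + 7 + 1 + 1 = 13; strictly interior points = area - boundary/2 + 1 = 2014; answer 2014
Part IV: U3 = 2014; c = 7; total draws C(13,3) = 286; favorable C(6,3) = 20; P = 10/143; answer 10/143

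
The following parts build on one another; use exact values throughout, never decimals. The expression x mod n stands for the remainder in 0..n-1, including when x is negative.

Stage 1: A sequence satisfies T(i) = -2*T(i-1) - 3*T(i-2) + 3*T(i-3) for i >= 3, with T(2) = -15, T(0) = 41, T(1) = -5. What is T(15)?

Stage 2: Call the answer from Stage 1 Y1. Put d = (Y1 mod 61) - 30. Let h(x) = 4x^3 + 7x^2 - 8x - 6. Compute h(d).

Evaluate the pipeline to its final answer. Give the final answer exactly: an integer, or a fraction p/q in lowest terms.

Stage 1: T(3) = -2*(-15) - 3*(-5) + 3*(41) = 168; iterating: T(3)=168, T(4)=-306, T(5)=63, T(6)=1296, T(7)=-3699, T(8)=3699, T(9)=7587, T(10)=-37368, T(11)=63072, T(12)=8721, T(13)=-318762, T(14)=800577, T(15)=-618705; answer -618705
Stage 2: Y1 = -618705; d = -12; 4*(-12)^3 + 7*(-12)^2 - 8*(-12)^1 - 6 = (-6912) + (1008) + (96) + (-6) = -5814; answer -5814

-5814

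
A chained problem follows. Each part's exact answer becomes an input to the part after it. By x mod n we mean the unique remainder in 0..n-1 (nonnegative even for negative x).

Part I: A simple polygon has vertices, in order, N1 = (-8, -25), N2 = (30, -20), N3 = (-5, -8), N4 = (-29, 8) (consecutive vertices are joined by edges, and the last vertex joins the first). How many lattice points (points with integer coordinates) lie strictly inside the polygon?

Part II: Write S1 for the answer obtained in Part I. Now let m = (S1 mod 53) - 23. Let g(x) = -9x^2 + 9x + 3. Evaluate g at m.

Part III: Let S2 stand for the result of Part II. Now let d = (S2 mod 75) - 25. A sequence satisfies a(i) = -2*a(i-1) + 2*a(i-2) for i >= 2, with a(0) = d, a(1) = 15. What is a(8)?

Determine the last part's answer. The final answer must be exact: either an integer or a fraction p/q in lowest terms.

-18032

Part I: cross terms: (-8*-20 - 30*-25)=910, (30*-8 - -5*-20)=-340, (-5*8 - -29*-8)=-272, (-29*-25 - -8*8)=789; twice the area = |1087| = 1087; area = 1087/2; boundary points = 1 + 1 + 8 + 3 = 13; strictly interior points = area - boundary/2 + 1 = 538; answer 538
Part II: S1 = 538; m = -15; -9*(-15)^2 + 9*(-15)^1 + 3 = (-2025) + (-135) + (3) = -2157; answer -2157
Part III: S2 = -2157; d = -7; a(2) = -2*(15) + 2*(-7) = -44; iterating: a(2)=-44, a(3)=118, a(4)=-324, a(5)=884, a(6)=-2416, a(7)=6600, a(8)=-18032; answer -18032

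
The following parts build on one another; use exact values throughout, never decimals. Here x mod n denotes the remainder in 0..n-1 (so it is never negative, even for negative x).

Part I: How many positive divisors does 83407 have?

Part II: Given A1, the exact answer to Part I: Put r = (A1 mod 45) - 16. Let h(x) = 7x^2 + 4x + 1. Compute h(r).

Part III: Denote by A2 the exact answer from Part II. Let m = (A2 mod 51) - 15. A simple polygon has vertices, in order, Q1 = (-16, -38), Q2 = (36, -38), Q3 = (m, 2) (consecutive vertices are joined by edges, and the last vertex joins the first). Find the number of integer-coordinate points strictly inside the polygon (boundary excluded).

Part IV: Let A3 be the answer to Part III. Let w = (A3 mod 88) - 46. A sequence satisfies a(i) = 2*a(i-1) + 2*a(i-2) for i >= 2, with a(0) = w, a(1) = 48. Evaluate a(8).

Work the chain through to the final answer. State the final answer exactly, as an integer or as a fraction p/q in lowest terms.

43008

Part I: 83407 is prime, so its only divisors are 1 and 83407; count = 2; answer 2
Part II: A1 = 2; r = -14; 7*(-14)^2 + 4*(-14)^1 + 1 = (1372) + (-56) + (1) = 1317; answer 1317
Part III: A2 = 1317; m = 27; cross terms: (-16*-38 - 36*-38)=1976, (36*2 - 27*-38)=1098, (27*-38 - -16*2)=-994; twice the area = |2080| = 2080; area = 1040; boundary points = 52 + 1 + 1 = 54; strictly interior points = area - boundary/2 + 1 = 1014; answer 1014
Part IV: A3 = 1014; w = 0; a(2) = 2*(48) + 2*(0) = 96; iterating: a(2)=96, a(3)=288, a(4)=768, a(5)=2112, a(6)=5760, a(7)=15744, a(8)=43008; answer 43008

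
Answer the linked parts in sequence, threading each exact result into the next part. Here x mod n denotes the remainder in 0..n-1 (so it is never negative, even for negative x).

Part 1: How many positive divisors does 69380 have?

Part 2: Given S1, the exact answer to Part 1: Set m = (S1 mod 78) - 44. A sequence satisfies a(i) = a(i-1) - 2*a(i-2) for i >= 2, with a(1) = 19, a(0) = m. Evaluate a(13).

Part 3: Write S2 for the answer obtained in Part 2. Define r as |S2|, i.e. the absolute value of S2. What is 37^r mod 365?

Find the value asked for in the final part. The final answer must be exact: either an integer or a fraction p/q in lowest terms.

Part 1: 69380 = 2^2 * 5 * 3469; number of divisors = (2+1) * (1+1) * (1+1) = 12; answer 12
Part 2: S1 = 12; m = -32; a(2) = 1*(19) - 2*(-32) = 83; iterating: a(2)=83, a(3)=45, a(4)=-121, a(5)=-211, a(6)=31, a(7)=453, a(8)=391, a(9)=-515, a(10)=-1297, a(11)=-267, a(12)=2327, a(13)=2861; answer 2861
Part 3: S2 = 2861; r = 2861; squarings mod 365: 37^1=37, 37^2=274, 37^4=251, 37^8=221, 37^16=296, 37^32=16, 37^64=256, 37^128=201, 37^256=251, 37^512=221, 37^1024=296, 37^2048=16; 37^2861 = 37^1 * 37^4 * 37^8 * 37^32 * 37^256 * 37^512 * 37^2048 = 2 (mod 365); answer 2

2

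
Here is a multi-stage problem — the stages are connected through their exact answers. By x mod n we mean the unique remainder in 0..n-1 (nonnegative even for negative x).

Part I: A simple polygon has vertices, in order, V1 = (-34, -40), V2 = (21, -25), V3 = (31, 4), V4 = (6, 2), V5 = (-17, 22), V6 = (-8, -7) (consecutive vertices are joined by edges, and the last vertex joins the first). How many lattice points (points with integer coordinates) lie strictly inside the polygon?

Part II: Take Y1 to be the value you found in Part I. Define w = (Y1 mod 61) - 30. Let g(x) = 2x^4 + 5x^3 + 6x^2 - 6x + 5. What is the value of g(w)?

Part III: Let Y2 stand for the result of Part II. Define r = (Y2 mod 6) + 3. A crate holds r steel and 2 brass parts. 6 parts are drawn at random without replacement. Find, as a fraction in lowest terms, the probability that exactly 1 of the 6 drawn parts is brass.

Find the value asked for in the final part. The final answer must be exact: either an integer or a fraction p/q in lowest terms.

8/15

Part I: cross terms: (-34*-25 - 21*-40)=1690, (21*4 - 31*-25)=859, (31*2 - 6*4)=38, (6*22 - -17*2)=166, (-17*-7 - -8*22)=295, (-8*-40 - -34*-7)=82; twice the area = |3130| = 3130; area = 1565; boundary points = 5 + 1 + 1 + 1 + 1 + 1 = 10; strictly interior points = area - boundary/2 + 1 = 1561; answer 1561
Part II: Y1 = 1561; w = 6; 2*(6)^4 + 5*(6)^3 + 6*(6)^2 - 6*(6)^1 + 5 = (2592) + (1080) + (216) + (-36) + (5) = 3857; answer 3857
Part III: Y2 = 3857; r = 8; total draws C(10,6) = 210; favorable C(2,1)*C(8,5) = 112; P = 8/15; answer 8/15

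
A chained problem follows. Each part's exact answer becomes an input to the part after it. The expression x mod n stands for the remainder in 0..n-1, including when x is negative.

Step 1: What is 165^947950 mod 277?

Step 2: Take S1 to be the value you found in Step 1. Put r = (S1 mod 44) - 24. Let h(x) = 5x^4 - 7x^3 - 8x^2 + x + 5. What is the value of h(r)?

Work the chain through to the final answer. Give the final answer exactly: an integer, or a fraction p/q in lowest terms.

1033688

Step 1: squarings mod 277: 165^1=165, 165^2=79, 165^4=147, 165^8=3, 165^16=9, 165^32=81, 165^64=190, 165^128=90, 165^256=67, 165^512=57, 165^1024=202, 165^2048=85, 165^4096=23, 165^8192=252, 165^16384=71, 165^32768=55, 165^65536=255, 165^131072=207, 165^262144=191, 165^524288=194; 165^947950 = 165^2 * 165^4 * 165^8 * 165^32 * 165^64 * 165^128 * 165^512 * 165^1024 * 165^4096 * 165^8192 * 165^16384 * 165^131072 * 165^262144 * 165^524288 = 91 (mod 277); answer 91
Step 2: S1 = 91; r = -21; 5*(-21)^4 - 7*(-21)^3 - 8*(-21)^2 + 1*(-21)^1 + 5 = (972405) + (64827) + (-3528) + (-21) + (5) = 1033688; answer 1033688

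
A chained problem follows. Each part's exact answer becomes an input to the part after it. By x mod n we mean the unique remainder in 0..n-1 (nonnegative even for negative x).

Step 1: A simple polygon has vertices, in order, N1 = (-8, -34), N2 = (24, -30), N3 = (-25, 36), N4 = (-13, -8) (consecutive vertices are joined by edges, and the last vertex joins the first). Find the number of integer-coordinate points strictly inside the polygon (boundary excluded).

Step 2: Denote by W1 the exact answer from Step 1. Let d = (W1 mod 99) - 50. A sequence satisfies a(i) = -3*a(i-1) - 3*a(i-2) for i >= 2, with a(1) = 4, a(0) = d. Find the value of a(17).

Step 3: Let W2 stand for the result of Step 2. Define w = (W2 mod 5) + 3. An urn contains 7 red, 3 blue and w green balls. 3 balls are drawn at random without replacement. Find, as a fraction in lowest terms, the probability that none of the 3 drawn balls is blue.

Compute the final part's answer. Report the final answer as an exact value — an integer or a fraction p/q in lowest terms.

91/170

Step 1: cross terms: (-8*-30 - 24*-34)=1056, (24*36 - -25*-30)=114, (-25*-8 - -13*36)=668, (-13*-34 - -8*-8)=378; twice the area = |2216| = 2216; area = 1108; boundary points = 4 + 1 + 4 + 1 = 10; strictly interior points = area - boundary/2 + 1 = 1104; answer 1104
Step 2: W1 = 1104; d = -35; a(2) = -3*(4) - 3*(-35) = 93; iterating: a(2)=93, a(3)=-291, a(4)=594, a(5)=-909, a(6)=945, a(7)=-108, a(8)=-2511, a(9)=7857, a(10)=-16038, a(11)=24543, a(12)=-25515, a(13)=2916, a(14)=67797, a(15)=-212139, a(16)=433026, a(17)=-662661; answer -662661
Step 3: W2 = -662661; w = 7; total draws C(17,3) = 680; favorable C(14,3) = 364; P = 91/170; answer 91/170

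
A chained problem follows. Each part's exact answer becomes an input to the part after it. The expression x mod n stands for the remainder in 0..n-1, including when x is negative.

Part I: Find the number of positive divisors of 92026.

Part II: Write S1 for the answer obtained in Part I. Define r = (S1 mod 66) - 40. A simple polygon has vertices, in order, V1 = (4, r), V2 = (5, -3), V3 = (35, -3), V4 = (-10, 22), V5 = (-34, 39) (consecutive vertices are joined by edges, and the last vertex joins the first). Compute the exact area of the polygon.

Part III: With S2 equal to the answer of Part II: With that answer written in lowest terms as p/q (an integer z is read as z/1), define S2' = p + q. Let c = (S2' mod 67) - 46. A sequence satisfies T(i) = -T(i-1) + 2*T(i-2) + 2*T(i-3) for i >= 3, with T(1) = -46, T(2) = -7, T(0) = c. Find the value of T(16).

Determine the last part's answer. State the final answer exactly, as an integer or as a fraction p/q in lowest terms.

-515

Part I: 92026 = 2 * 11 * 47 * 89; number of divisors = (1+1) * (1+1) * (1+1) * (1+1) = 16; answer 16
Part II: S1 = 16; r = -24; cross terms: (4*-3 - 5*-24)=108, (5*-3 - 35*-3)=90, (35*22 - -10*-3)=740, (-10*39 - -34*22)=358, (-34*-24 - 4*39)=660; twice the area = |1956| = 1956; area = 978; answer 978
Part III: S2 = 978; threaded value p + q = 979; c = -5; T(3) = -1*(-7) + 2*(-46) + 2*(-5) = -95; iterating: T(3)=-95, T(4)=-11, T(5)=-193, T(6)=-19, T(7)=-389, T(8)=-35, T(9)=-781, T(10)=-67, T(11)=-1565, T(12)=-131, T(13)=-3133, T(14)=-259, T(15)=-6269, T(16)=-515; answer -515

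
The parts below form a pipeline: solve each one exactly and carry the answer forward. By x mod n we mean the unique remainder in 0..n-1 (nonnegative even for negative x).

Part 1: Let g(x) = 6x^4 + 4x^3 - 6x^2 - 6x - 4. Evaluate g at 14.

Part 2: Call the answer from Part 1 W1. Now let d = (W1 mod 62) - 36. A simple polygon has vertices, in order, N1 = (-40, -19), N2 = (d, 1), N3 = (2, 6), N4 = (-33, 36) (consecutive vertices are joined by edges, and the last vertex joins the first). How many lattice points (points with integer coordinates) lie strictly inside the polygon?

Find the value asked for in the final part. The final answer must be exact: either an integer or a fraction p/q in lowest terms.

943

Part 1: 6*(14)^4 + 4*(14)^3 - 6*(14)^2 - 6*(14)^1 - 4 = (230496) + (10976) + (-1176) + (-84) + (-4) = 240208; answer 240208
Part 2: W1 = 240208; d = -16; cross terms: (-40*1 - -16*-19)=-344, (-16*6 - 2*1)=-98, (2*36 - -33*6)=270, (-33*-19 - -40*36)=2067; twice the area = |1895| = 1895; area = 1895/2; boundary points = 4 + 1 + 5 + 1 = 11; strictly interior points = area - boundary/2 + 1 = 943; answer 943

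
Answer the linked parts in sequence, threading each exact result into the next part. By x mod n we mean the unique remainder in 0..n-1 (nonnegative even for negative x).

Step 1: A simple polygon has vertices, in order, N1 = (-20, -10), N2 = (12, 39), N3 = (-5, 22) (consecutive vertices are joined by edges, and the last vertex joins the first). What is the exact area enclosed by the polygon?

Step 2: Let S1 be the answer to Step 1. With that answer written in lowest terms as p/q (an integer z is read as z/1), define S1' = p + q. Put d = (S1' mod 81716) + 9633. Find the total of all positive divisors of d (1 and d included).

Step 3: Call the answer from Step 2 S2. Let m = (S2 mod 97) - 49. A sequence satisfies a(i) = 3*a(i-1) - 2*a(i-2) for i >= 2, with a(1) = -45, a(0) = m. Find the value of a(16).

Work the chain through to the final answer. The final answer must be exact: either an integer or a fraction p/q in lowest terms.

196557

Step 1: cross terms: (-20*39 - 12*-10)=-660, (12*22 - -5*39)=459, (-5*-10 - -20*22)=490; twice the area = |289| = 289; area = 289/2; answer 289/2
Step 2: S1 = 289/2; threaded value p + q = 291; d = 9924; 9924 = 2^2 * 3 * 827; sigma = (1 + 2 + 4) * (1 + 3) * (1 + 827) = 7 * 4 * 828 = 23184; answer 23184
Step 3: S2 = 23184; m = -48; a(2) = 3*(-45) - 2*(-48) = -39; iterating: a(2)=-39, a(3)=-27, a(4)=-3, a(5)=45, a(6)=141, a(7)=333, a(8)=717, a(9)=1485, a(10)=3021, a(11)=6093, a(12)=12237, a(13)=24525, a(14)=49101, a(15)=98253, a(16)=196557; answer 196557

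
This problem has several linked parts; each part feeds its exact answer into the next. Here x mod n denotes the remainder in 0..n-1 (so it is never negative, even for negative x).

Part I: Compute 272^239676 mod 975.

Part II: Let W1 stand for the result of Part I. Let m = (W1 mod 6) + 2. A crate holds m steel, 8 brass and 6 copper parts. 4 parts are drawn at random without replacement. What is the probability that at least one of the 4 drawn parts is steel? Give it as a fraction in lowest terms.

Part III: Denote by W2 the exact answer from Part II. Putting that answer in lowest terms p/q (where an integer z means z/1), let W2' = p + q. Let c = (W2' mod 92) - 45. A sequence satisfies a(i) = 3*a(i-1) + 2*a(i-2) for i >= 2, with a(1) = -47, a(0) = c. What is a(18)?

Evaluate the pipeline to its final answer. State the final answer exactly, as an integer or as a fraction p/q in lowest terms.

-101544723113

Part I: squarings mod 975: 272^1=272, 272^2=859, 272^4=781, 272^8=586, 272^16=196, 272^32=391, 272^64=781, 272^128=586, 272^256=196, 272^512=391, 272^1024=781, 272^2048=586, 272^4096=196, 272^8192=391, 272^16384=781, 272^32768=586, 272^65536=196, 272^131072=391; 272^239676 = 272^4 * 272^8 * 272^16 * 272^32 * 272^2048 * 272^8192 * 272^32768 * 272^65536 * 272^131072 = 196 (mod 975); answer 196
Part II: W1 = 196; m = 6; total draws C(20,4) = 4845; complement C(14,4) = 1001; favorable 4845 - 1001 = 3844; P = 3844/4845; answer 3844/4845
Part III: W2 = 3844/4845; threaded value p + q = 8689; c = -4; a(2) = 3*(-47) + 2*(-4) = -149; iterating: a(2)=-149, a(3)=-541, a(4)=-1921, a(5)=-6845, a(6)=-24377, a(7)=-86821, a(8)=-309217, a(9)=-1101293, a(10)=-3922313, a(11)=-13969525, a(12)=-49753201, a(13)=-177198653, a(14)=-631102361, a(15)=-2247704389, a(16)=-8005317889, a(17)=-28511362445, a(18)=-101544723113; answer -101544723113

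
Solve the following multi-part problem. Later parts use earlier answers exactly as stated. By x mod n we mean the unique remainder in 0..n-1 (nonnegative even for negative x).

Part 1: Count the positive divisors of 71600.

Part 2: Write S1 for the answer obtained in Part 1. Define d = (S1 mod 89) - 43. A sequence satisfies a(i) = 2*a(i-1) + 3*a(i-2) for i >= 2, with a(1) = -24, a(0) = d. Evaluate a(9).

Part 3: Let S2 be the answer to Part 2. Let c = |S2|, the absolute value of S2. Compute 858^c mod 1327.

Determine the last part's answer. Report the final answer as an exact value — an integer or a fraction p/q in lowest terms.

1016

Part 1: 71600 = 2^4 * 5^2 * 179; number of divisors = (4+1) * (2+1) * (1+1) = 30; answer 30
Part 2: S1 = 30; d = -13; a(2) = 2*(-24) + 3*(-13) = -87; iterating: a(2)=-87, a(3)=-246, a(4)=-753, a(5)=-2244, a(6)=-6747, a(7)=-20226, a(8)=-60693, a(9)=-182064; answer -182064
Part 3: S2 = -182064; c = 182064; squarings mod 1327: 858^1=858, 858^2=1006, 858^4=862, 858^8=1251, 858^16=468, 858^32=69, 858^64=780, 858^128=634, 858^256=1202, 858^512=1028, 858^1024=492, 858^2048=550, 858^4096=1271, 858^8192=482, 858^16384=99, 858^32768=512, 858^65536=725, 858^131072=133; 858^182064 = 858^16 * 858^32 * 858^256 * 858^512 * 858^1024 * 858^16384 * 858^32768 * 858^131072 = 1016 (mod 1327); answer 1016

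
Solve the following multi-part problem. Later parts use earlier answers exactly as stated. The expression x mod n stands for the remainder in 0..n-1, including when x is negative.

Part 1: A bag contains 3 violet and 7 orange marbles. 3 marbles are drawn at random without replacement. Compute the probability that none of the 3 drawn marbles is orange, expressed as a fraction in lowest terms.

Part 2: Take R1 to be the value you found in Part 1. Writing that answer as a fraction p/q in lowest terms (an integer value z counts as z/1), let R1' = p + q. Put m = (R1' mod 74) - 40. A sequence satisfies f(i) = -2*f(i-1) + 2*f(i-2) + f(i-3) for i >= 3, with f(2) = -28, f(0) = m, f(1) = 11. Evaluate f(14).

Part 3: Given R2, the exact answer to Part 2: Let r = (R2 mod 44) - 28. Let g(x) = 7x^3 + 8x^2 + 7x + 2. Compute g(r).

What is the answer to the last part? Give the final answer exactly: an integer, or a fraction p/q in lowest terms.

Part 1: total draws C(10,3) = 120; favorable C(3,3) = 1; P = 1/120; answer 1/120
Part 2: R1 = 1/120; threaded value p + q = 121; m = 7; f(3) = -2*(-28) + 2*(11) + 1*(7) = 85; iterating: f(3)=85, f(4)=-215, f(5)=572, f(6)=-1489, f(7)=3907, f(8)=-10220, f(9)=26765, f(10)=-70063, f(11)=183436, f(12)=-480233, f(13)=1257275, f(14)=-3291580; answer -3291580
Part 3: R2 = -3291580; r = -12; 7*(-12)^3 + 8*(-12)^2 + 7*(-12)^1 + 2 = (-12096) + (1152) + (-84) + (2) = -11026; answer -11026

-11026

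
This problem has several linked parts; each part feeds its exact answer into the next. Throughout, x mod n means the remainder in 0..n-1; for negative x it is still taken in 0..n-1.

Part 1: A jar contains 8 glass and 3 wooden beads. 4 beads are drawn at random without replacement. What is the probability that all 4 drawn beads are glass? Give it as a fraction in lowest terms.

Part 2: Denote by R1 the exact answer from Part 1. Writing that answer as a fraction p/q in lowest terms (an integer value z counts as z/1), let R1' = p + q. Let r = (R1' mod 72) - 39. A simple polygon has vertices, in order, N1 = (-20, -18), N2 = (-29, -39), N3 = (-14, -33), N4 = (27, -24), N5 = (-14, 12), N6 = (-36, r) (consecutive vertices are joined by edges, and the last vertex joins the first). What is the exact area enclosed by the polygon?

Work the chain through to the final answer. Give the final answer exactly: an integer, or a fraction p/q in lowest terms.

Part 1: total draws C(11,4) = 330; favorable C(8,4) = 70; P = 7/33; answer 7/33
Part 2: R1 = 7/33; threaded value p + q = 40; r = 1; cross terms: (-20*-39 - -29*-18)=258, (-29*-33 - -14*-39)=411, (-14*-24 - 27*-33)=1227, (27*12 - -14*-24)=-12, (-14*1 - -36*12)=418, (-36*-18 - -20*1)=668; twice the area = |2970| = 2970; area = 1485; answer 1485

1485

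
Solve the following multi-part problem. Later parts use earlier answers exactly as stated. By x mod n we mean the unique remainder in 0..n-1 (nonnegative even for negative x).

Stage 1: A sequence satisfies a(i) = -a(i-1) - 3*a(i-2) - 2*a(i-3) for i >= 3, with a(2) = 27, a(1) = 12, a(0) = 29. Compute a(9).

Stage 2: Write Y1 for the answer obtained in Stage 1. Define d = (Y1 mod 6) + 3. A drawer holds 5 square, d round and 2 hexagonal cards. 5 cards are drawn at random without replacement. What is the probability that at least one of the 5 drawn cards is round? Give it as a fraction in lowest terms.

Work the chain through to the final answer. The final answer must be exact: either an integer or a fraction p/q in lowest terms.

142/143

Stage 1: a(3) = -1*(27) - 3*(12) - 2*(29) = -121; iterating: a(3)=-121, a(4)=16, a(5)=293, a(6)=-99, a(7)=-812, a(8)=523, a(9)=2111; answer 2111
Stage 2: Y1 = 2111; d = 8; total draws C(15,5) = 3003; complement C(7,5) = 21; favorable 3003 - 21 = 2982; P = 142/143; answer 142/143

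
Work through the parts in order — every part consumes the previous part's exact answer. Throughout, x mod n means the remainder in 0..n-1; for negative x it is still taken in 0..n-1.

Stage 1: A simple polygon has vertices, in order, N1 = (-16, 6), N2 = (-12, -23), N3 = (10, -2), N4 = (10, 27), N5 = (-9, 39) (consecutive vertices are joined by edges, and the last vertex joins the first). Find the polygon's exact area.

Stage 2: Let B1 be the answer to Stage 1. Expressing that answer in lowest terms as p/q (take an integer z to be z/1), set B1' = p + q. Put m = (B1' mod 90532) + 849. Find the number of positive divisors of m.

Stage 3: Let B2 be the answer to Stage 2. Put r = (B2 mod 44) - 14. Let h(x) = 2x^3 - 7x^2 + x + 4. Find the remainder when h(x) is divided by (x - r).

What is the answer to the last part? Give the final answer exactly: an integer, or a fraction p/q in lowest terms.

-42

Stage 1: cross terms: (-16*-23 - -12*6)=440, (-12*-2 - 10*-23)=254, (10*27 - 10*-2)=290, (10*39 - -9*27)=633, (-9*6 - -16*39)=570; twice the area = |2187| = 2187; area = 2187/2; answer 2187/2
Stage 2: B1 = 2187/2; threaded value p + q = 2189; m = 3038; 3038 = 2 * 7^2 * 31; number of divisors = (1+1) * (2+1) * (1+1) = 12; answer 12
Stage 3: B2 = 12; r = -2; remainder = value at the root: 2*(-2)^3 - 7*(-2)^2 + 1*(-2)^1 + 4 = (-16) + (-28) + (-2) + (4) = -42; answer -42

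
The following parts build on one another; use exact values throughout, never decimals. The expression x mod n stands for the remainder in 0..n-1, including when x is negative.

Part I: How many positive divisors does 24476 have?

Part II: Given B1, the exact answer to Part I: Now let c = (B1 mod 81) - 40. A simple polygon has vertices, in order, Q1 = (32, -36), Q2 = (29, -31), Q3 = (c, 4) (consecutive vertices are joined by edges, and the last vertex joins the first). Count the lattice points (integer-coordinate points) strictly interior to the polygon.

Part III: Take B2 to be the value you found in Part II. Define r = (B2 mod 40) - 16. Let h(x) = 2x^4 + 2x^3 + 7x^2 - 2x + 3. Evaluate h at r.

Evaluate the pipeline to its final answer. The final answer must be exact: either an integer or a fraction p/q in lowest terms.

124707

Part I: 24476 = 2^2 * 29 * 211; number of divisors = (2+1) * (1+1) * (1+1) = 12; answer 12
Part II: B1 = 12; c = -28; cross terms: (32*-31 - 29*-36)=52, (29*4 - -28*-31)=-752, (-28*-36 - 32*4)=880; twice the area = |180| = 180; area = 90; boundary points = 1 + 1 + 20 = 22; strictly interior points = area - boundary/2 + 1 = 80; answer 80
Part III: B2 = 80; r = -16; 2*(-16)^4 + 2*(-16)^3 + 7*(-16)^2 - 2*(-16)^1 + 3 = (131072) + (-8192) + (1792) + (32) + (3) = 124707; answer 124707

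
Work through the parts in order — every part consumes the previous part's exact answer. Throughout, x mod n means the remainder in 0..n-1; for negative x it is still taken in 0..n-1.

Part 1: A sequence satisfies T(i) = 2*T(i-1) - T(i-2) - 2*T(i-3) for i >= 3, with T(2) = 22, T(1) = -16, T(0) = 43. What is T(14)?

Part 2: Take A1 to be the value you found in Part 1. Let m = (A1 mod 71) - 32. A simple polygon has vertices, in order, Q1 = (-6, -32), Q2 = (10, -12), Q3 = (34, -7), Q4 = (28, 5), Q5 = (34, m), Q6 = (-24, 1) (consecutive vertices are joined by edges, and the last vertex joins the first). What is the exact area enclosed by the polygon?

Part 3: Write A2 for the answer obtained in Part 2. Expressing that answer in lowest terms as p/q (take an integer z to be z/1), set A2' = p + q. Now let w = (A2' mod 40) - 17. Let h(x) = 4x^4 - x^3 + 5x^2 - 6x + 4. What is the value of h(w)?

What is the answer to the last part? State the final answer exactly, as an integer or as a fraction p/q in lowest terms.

516120

Part 1: T(3) = 2*(22) - 1*(-16) - 2*(43) = -26; iterating: T(3)=-26, T(4)=-42, T(5)=-102, T(6)=-110, T(7)=-34, T(8)=246, T(9)=746, T(10)=1314, T(11)=1390, T(12)=-26, T(13)=-4070, T(14)=-10894; answer -10894
Part 2: A1 = -10894; m = 8; cross terms: (-6*-12 - 10*-32)=392, (10*-7 - 34*-12)=338, (34*5 - 28*-7)=366, (28*8 - 34*5)=54, (34*1 - -24*8)=226, (-24*-32 - -6*1)=774; twice the area = |2150| = 2150; area = 1075; answer 1075
Part 3: A2 = 1075; threaded value p + q = 1076; w = 19; 4*(19)^4 - 1*(19)^3 + 5*(19)^2 - 6*(19)^1 + 4 = (521284) + (-6859) + (1805) + (-114) + (4) = 516120; answer 516120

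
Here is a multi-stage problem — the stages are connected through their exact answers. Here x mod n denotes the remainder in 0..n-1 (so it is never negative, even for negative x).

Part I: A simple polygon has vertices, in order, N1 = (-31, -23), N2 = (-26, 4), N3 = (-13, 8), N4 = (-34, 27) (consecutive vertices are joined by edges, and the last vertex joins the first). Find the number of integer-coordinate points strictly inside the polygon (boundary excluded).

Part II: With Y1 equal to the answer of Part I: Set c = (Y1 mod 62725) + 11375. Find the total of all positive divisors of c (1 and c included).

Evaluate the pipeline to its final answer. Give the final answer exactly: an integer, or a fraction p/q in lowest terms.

14052

Part I: cross terms: (-31*4 - -26*-23)=-722, (-26*8 - -13*4)=-156, (-13*27 - -34*8)=-79, (-34*-23 - -31*27)=1619; twice the area = |662| = 662; area = 331; boundary points = 1 + 1 + 1 + 1 = 4; strictly interior points = area - boundary/2 + 1 = 330; answer 330
Part II: Y1 = 330; c = 11705; 11705 = 5 * 2341; sigma = (1 + 5) * (1 + 2341) = 6 * 2342 = 14052; answer 14052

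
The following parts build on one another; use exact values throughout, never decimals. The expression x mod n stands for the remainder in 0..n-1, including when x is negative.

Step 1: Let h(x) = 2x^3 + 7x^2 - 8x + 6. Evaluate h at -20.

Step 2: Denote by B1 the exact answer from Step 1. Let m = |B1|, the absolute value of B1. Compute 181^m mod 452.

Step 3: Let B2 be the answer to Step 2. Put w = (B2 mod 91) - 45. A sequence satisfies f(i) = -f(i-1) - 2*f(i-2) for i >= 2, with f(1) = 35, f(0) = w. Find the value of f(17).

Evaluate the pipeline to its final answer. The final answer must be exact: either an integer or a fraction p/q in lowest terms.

Step 1: 2*(-20)^3 + 7*(-20)^2 - 8*(-20)^1 + 6 = (-16000) + (2800) + (160) + (6) = -13034; answer -13034
Step 2: B1 = -13034; m = 13034; squarings mod 452: 181^1=181, 181^2=217, 181^4=81, 181^8=233, 181^16=49, 181^32=141, 181^64=445, 181^128=49, 181^256=141, 181^512=445, 181^1024=49, 181^2048=141, 181^4096=445, 181^8192=49; 181^13034 = 181^2 * 181^8 * 181^32 * 181^64 * 181^128 * 181^512 * 181^4096 * 181^8192 = 157 (mod 452); answer 157
Step 3: B2 = 157; w = 21; f(2) = -1*(35) - 2*(21) = -77; iterating: f(2)=-77, f(3)=7, f(4)=147, f(5)=-161, f(6)=-133, f(7)=455, f(8)=-189, f(9)=-721, f(10)=1099, f(11)=343, f(12)=-2541, f(13)=1855, f(14)=3227, f(15)=-6937, f(16)=483, f(17)=13391; answer 13391

13391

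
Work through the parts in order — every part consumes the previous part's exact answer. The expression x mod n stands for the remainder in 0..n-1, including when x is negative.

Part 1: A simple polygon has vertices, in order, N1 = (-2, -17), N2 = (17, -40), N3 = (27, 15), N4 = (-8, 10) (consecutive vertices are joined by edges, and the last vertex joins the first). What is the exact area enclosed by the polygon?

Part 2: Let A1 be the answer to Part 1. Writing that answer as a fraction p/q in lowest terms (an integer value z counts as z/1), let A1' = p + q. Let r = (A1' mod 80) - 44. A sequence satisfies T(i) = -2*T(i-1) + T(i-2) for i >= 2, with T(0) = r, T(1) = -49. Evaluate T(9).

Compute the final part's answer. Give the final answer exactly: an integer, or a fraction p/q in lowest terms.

Part 1: cross terms: (-2*-40 - 17*-17)=369, (17*15 - 27*-40)=1335, (27*10 - -8*15)=390, (-8*-17 - -2*10)=156; twice the area = |2250| = 2250; area = 1125; answer 1125
Part 2: A1 = 1125; threaded value p + q = 1126; r = -38; T(2) = -2*(-49) + 1*(-38) = 60; iterating: T(2)=60, T(3)=-169, T(4)=398, T(5)=-965, T(6)=2328, T(7)=-5621, T(8)=13570, T(9)=-32761; answer -32761

-32761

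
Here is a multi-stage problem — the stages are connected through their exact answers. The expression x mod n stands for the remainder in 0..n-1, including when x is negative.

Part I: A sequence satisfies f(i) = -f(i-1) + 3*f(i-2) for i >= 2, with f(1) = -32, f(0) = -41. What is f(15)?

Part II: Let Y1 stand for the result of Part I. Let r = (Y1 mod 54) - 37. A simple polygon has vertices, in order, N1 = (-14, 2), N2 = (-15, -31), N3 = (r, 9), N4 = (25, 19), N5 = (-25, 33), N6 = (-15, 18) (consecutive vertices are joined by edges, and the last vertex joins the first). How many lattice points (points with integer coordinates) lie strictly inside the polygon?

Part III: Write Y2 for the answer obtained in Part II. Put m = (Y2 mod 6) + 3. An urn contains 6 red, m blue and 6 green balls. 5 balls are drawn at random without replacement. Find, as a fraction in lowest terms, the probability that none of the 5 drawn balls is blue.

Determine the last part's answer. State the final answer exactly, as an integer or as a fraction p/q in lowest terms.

11/119

Part I: f(2) = -1*(-32) + 3*(-41) = -91; iterating: f(2)=-91, f(3)=-5, f(4)=-268, f(5)=253, f(6)=-1057, f(7)=1816, f(8)=-4987, f(9)=10435, f(10)=-25396, f(11)=56701, f(12)=-132889, f(13)=302992, f(14)=-701659, f(15)=1610635; answer 1610635
Part II: Y1 = 1610635; r = -6; cross terms: (-14*-31 - -15*2)=464, (-15*9 - -6*-31)=-321, (-6*19 - 25*9)=-339, (25*33 - -25*19)=1300, (-25*18 - -15*33)=45, (-15*2 - -14*18)=222; twice the area = |1371| = 1371; area = 1371/2; boundary points = 1 + 1 + 1 + 2 + 5 + 1 = 11; strictly interior points = area - boundary/2 + 1 = 681; answer 681
Part III: Y2 = 681; m = 6; total draws C(18,5) = 8568; favorable C(12,5) = 792; P = 11/119; answer 11/119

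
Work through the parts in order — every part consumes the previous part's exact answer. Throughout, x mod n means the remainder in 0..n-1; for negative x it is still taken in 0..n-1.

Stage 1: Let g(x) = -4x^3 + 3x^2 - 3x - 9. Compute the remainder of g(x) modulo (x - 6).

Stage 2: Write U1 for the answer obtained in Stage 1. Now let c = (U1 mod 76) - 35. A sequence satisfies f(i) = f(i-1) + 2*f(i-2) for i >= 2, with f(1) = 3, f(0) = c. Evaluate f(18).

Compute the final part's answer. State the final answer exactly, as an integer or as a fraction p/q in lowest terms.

1835019

Stage 1: remainder = value at the root: -4*(6)^3 + 3*(6)^2 - 3*(6)^1 - 9 = (-864) + (108) + (-18) + (-9) = -783; answer -783
Stage 2: U1 = -783; c = 18; f(2) = 1*(3) + 2*(18) = 39; iterating: f(2)=39, f(3)=45, f(4)=123, f(5)=213, f(6)=459, f(7)=885, f(8)=1803, f(9)=3573, f(10)=7179, f(11)=14325, f(12)=28683, f(13)=57333, f(14)=114699, f(15)=229365, f(16)=458763, f(17)=917493, f(18)=1835019; answer 1835019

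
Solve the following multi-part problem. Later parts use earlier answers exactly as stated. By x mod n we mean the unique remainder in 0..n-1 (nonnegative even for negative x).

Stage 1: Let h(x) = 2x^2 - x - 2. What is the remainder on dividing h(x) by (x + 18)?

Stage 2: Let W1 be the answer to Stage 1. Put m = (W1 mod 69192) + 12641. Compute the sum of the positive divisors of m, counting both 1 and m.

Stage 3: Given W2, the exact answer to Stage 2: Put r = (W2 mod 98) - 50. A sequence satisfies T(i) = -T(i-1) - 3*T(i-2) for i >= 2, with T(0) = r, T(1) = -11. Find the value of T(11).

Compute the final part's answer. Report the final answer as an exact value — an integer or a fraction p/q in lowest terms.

-3155

Stage 1: remainder = value at the root: 2*(-18)^2 - 1*(-18)^1 - 2 = (648) + (18) + (-2) = 664; answer 664
Stage 2: W1 = 664; m = 13305; 13305 = 3 * 5 * 887; sigma = (1 + 3) * (1 + 5) * (1 + 887) = 4 * 6 * 888 = 21312; answer 21312
Stage 3: W2 = 21312; r = -4; T(2) = -1*(-11) - 3*(-4) = 23; iterating: T(2)=23, T(3)=10, T(4)=-79, T(5)=49, T(6)=188, T(7)=-335, T(8)=-229, T(9)=1234, T(10)=-547, T(11)=-3155; answer -3155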